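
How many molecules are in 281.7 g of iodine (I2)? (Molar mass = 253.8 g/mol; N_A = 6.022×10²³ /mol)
Moles = 281.7 g ÷ 253.8 g/mol = 1.10993 mol
Molecules = 1.10993 mol × 6.022×10²³ /mol = 6.684e+23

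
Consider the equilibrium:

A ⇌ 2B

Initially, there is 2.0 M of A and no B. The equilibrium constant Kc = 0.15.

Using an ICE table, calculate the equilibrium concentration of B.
[B] = 0.512 M

ICE: [A] = 2.0 − x, [B] = 2x.
Kc = (2x)²/(2.0 − x) = 0.15 ⇒ 4x² + 0.15x − 0.3 = 0.
x = (−0.15 + √(0.15² + 4·4·0.3))/(2·4) = (−0.15 + √4.8225)/8 = 0.25575.
[B] = 2x = 0.512 M.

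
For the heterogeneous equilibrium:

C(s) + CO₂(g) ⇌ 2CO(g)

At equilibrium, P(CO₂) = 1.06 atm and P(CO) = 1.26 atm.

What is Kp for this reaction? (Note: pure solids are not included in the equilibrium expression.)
K_p = 1.498

Solid C is excluded.
Kp = P(CO)²/P(CO₂) = (1.26)²/1.06 = 1.588/1.06 = 1.498.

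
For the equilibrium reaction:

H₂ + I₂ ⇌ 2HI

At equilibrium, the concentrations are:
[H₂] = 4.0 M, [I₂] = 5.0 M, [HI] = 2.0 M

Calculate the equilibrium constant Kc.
K_c = 0.2000

Kc = ([HI]^2) / ([H₂] × [I₂])
   = ((2.0)^2) / ((4.0)·(5.0))
   = 4 / 20 = 0.2000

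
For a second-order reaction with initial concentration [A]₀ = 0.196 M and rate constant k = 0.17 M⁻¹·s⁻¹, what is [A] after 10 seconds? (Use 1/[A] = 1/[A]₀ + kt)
0.1470 M

1/[A] = 1/[A]₀ + k·t = 1/0.196 + (0.17)·(10) = 5.1020 + 1.7000 = 6.8020
[A] = 1/6.8020 = 0.1470 M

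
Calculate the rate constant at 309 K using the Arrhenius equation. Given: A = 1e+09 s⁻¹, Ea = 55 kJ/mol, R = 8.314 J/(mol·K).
5.04e-01 s⁻¹

k = A·exp(-Ea/(R·T)) = 1e+09·exp(-55000/(8.314·309)) = 1e+09·exp(-21.4089) = 1e+09·5.0377e-10 = 5.04e-01 s⁻¹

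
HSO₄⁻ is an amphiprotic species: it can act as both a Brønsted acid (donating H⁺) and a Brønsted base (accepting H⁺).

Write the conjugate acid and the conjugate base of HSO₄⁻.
Conjugate acid: H₂SO₄, Conjugate base: SO₄²⁻

As an acid: HSO₄⁻ → H⁺ + SO₄²⁻, so the conjugate base is SO₄²⁻.
As a base: HSO₄⁻ + H⁺ → H₂SO₄, so the conjugate acid is H₂SO₄.

Conjugate acid-base pairs differ by one H⁺. Ka × Kb = Kw for a conjugate pair.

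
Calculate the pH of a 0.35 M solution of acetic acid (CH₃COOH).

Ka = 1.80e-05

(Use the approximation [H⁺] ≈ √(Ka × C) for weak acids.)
pH = 2.60

[H⁺] = √(Ka × C) = √(1.80e-05 × 0.35) = 2.5100e-03. pH = -log(2.5100e-03)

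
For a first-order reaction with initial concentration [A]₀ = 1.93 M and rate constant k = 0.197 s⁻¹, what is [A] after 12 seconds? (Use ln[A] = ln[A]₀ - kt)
0.1815 M

ln[A] = ln[A]₀ - k·t = ln(1.93) - (0.197)·(12) = 0.6575 - 2.3640 = -1.7065
[A] = e^(-1.7065) = 0.1815 M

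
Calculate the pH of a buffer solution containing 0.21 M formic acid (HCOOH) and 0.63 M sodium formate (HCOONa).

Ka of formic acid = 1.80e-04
pH = 4.22

pKa = -log(1.80e-04) = 3.74. pH = pKa + log([A⁻]/[HA]) = 3.74 + log(0.63/0.21)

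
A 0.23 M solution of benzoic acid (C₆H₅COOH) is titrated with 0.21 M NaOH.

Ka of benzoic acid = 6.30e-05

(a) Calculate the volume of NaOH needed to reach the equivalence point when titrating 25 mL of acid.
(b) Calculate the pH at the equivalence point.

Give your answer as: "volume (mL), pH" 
V = 27.4 mL, pH = 8.62

(a) At equivalence: moles acid = moles base.
moles acid = 0.23 × 0.025 = 0.00575 mol; V_NaOH = 0.00575/0.21 = 0.02738 L = 27.4 mL.
(b) At equivalence, all acid → conjugate base A⁻ at [A⁻] = 0.00575/0.05238 = 0.1098 M.
Kb = Kw/Ka = 1.0e-14/6.30e-05 = 1.587e-10; [OH⁻] = √(Kb·[A⁻]) = 4.174e-06; pOH = 5.38; pH = 14 − pOH = 8.62.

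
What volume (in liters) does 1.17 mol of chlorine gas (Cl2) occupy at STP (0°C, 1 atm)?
At STP, 1 mol of gas occupies 22.4 L
Volume = 1.17 mol × 22.4 L/mol = 26.21 L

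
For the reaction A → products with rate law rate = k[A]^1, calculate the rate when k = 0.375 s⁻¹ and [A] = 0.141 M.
0.05287 M/s

rate = k·[A]^1 = 0.375·(0.141)^1 = 0.375·0.141 = 0.05287 M/s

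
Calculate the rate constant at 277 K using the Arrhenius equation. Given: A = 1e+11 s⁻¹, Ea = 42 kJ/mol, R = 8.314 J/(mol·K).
1.20e+03 s⁻¹

k = A·exp(-Ea/(R·T)) = 1e+11·exp(-42000/(8.314·277)) = 1e+11·exp(-18.2373) = 1e+11·1.2013e-08 = 1.20e+03 s⁻¹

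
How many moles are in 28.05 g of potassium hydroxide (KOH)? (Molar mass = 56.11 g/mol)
Moles = 28.05 g ÷ 56.11 g/mol = 0.4999 mol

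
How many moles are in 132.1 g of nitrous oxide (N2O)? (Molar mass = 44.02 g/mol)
Moles = 132.1 g ÷ 44.02 g/mol = 3.001 mol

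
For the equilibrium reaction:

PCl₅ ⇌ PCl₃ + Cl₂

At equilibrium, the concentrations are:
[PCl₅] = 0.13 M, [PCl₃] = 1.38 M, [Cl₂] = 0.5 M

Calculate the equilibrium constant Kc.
K_c = 5.3077

Kc = ([PCl₃] × [Cl₂]) / ([PCl₅])
   = ((1.38)·(0.5)) / ((0.13))
   = 0.69 / 0.13 = 5.3077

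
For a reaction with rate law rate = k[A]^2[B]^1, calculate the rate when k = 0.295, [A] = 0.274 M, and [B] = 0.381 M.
0.008438 M/s

rate = k·[A]^2·[B]^1 = 0.295·(0.274)^2·(0.381)^1 = 0.295·0.075076·0.381 = 0.008438 M/s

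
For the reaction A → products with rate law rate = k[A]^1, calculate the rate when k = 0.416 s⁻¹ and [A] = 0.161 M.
0.06698 M/s

rate = k·[A]^1 = 0.416·(0.161)^1 = 0.416·0.161 = 0.06698 M/s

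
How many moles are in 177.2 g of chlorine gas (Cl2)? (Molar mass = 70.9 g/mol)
Moles = 177.2 g ÷ 70.9 g/mol = 2.499 mol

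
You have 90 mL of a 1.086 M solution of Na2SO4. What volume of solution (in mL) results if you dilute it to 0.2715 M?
Using M₁V₁ = M₂V₂:
1.086 × 90 = 0.2715 × V₂
V₂ = (1.086 × 90) / 0.2715 = 360 mL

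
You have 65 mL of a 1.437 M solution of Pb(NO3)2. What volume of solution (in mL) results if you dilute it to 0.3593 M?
Using M₁V₁ = M₂V₂:
1.437 × 65 = 0.3593 × V₂
V₂ = (1.437 × 65) / 0.3593 = 260 mL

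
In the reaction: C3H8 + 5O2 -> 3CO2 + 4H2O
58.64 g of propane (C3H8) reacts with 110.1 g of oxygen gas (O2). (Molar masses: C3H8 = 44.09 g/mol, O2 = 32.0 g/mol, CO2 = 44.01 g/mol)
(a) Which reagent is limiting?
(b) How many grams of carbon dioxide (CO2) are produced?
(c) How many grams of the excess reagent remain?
(a) O2, (b) 90.85 g, (c) 28.3 g

Moles of C3H8 = 58.64 g ÷ 44.09 g/mol = 1.33001 mol
Moles of O2 = 110.1 g ÷ 32.0 g/mol = 3.44062 mol
Moles ÷ coefficient: C3H8: 1.33001/1 = 1.33, O2: 3.44062/5 = 0.6881
(a) O2 has the smaller value, so O2 is the limiting reagent.
(b) Moles of CO2 = 3.44062 mol O2 × (3/5) = 2.06438 mol; mass = 2.06438 mol × 44.01 g/mol = 90.85 g
(c) C3H8 consumed = 3.44062 × (1/5) = 0.688125 mol; remaining = 1.33001 − 0.688125 = 0.641882 mol; mass = 0.641882 mol × 44.09 g/mol = 28.3 g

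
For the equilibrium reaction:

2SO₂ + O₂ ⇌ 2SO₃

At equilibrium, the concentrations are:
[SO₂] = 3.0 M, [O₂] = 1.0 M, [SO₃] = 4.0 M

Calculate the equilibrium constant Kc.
K_c = 1.7778

Kc = ([SO₃]^2) / ([SO₂]^2 × [O₂])
   = ((4.0)^2) / ((3.0)^2·(1.0))
   = 16 / 9 = 1.7778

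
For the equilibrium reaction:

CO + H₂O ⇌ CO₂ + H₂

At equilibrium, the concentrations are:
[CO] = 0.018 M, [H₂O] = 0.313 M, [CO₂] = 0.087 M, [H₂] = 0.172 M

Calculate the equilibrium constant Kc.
K_c = 2.6560

Kc = ([CO₂] × [H₂]) / ([CO] × [H₂O])
   = ((0.087)·(0.172)) / ((0.018)·(0.313))
   = 0.014964 / 0.005634 = 2.6560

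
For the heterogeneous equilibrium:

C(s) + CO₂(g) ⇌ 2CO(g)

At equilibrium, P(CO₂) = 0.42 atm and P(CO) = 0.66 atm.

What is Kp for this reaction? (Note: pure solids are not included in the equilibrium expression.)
K_p = 1.037

Solid C is excluded.
Kp = P(CO)²/P(CO₂) = (0.66)²/0.42 = 0.4356/0.42 = 1.037.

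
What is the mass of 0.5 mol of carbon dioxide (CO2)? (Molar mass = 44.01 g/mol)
Mass = 0.5 mol × 44.01 g/mol = 22 g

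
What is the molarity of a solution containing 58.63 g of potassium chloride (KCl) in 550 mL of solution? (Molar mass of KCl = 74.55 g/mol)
Moles of KCl = 58.63 g ÷ 74.55 g/mol = 0.786452 mol
Volume = 550 mL = 0.55 L
Molarity = 0.786452 mol ÷ 0.55 L = 1.43 M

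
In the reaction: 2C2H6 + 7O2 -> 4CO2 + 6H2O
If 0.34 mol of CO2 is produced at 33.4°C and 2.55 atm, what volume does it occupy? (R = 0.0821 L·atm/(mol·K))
T = 33.4°C + 273.15 = 306.55 K
V = nRT/P = (0.34 × 0.0821 × 306.55) / 2.55
V = 3.36 L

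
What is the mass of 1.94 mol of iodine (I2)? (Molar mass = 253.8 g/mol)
Mass = 1.94 mol × 253.8 g/mol = 492.4 g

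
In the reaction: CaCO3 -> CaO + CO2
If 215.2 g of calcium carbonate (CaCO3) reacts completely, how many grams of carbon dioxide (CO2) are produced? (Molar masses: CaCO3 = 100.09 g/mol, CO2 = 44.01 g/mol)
Moles of CaCO3 = 215.2 g ÷ 100.09 g/mol = 2.15006 mol
Mole ratio: 1 mol CO2 / 1 mol CaCO3
Moles of CO2 = 2.15006 × (1/1) = 2.15006 mol
Mass of CO2 = 2.15006 mol × 44.01 g/mol = 94.62 g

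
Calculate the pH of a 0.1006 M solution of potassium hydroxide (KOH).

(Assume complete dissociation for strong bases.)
pH = 13.00

[OH⁻] = 0.1006 M for strong base. pOH = -log[OH⁻] = 1.00, pH = 14 - pOH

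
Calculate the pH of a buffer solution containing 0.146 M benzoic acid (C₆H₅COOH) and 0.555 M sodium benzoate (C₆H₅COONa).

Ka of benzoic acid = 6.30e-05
pH = 4.78

pKa = -log(6.30e-05) = 4.20. pH = pKa + log([A⁻]/[HA]) = 4.20 + log(0.555/0.146)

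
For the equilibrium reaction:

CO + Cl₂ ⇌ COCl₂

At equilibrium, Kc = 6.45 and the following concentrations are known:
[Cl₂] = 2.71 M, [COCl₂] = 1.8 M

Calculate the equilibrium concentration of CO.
[CO] = 0.1030 M

Kc = ([COCl₂]) / ([CO] × [Cl₂]) = 6.45
[CO]^1 = (product terms)/(Kc · other reactant terms) = 1.8 / (6.45 · 2.71) = 0.10298
[CO] = 0.1030 M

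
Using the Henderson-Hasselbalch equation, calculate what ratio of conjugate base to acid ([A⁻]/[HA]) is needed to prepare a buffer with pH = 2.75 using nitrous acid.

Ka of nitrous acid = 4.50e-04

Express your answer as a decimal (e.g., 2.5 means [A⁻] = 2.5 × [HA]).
[A⁻]/[HA] = 0.253

pKa = −log(4.50e-04) = 3.3468. pH = pKa + log([A⁻]/[HA]). 2.75 = 3.3468 + log(ratio). log(ratio) = 2.75 − 3.3468 = -0.5968. ratio = 10^(-0.5968) = 0.253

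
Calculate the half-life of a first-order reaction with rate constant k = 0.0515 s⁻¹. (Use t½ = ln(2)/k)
13.46 s

t½ = ln(2)/k = 0.6931/0.0515 = 13.46 s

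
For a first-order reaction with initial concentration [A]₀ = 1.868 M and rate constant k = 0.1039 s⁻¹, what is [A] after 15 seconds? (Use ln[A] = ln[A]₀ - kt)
0.3931 M

ln[A] = ln[A]₀ - k·t = ln(1.868) - (0.1039)·(15) = 0.6249 - 1.5585 = -0.9336
[A] = e^(-0.9336) = 0.3931 M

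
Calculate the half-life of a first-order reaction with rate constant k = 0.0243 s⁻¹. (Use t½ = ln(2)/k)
28.52 s

t½ = ln(2)/k = 0.6931/0.0243 = 28.52 s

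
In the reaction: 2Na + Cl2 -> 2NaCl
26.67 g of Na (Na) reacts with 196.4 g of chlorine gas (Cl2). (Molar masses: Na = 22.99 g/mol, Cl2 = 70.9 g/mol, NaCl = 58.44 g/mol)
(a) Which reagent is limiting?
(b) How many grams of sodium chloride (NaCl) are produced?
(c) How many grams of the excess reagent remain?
(a) Na, (b) 67.79 g, (c) 155.3 g

Moles of Na = 26.67 g ÷ 22.99 g/mol = 1.16007 mol
Moles of Cl2 = 196.4 g ÷ 70.9 g/mol = 2.7701 mol
Moles ÷ coefficient: Na: 1.16007/2 = 0.58, Cl2: 2.7701/1 = 2.77
(a) Na has the smaller value, so Na is the limiting reagent.
(b) Moles of NaCl = 1.16007 mol Na × (2/2) = 1.16007 mol; mass = 1.16007 mol × 58.44 g/mol = 67.79 g
(c) Cl2 consumed = 1.16007 × (1/2) = 0.580035 mol; remaining = 2.7701 − 0.580035 = 2.19006 mol; mass = 2.19006 mol × 70.9 g/mol = 155.3 g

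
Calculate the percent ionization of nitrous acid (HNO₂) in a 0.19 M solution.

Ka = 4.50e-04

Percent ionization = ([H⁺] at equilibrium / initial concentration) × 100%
Percent ionization = 4.75%

Let x = [H⁺]. Ka = x²/(C - x) ⇒ x² + (4.50e-04)x - (4.50e-04)(0.19) = 0. x = 9.0244e-03. Percent = (9.0244e-03/0.19) × 100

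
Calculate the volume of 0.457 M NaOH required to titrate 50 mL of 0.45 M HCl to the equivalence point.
V_{base} = 49.2 mL

At equivalence: moles acid = moles base.
moles HCl = 0.45 M × 0.05 L = 0.0225 mol
V_NaOH = 0.0225 mol ÷ 0.457 M = 0.04923 L = 49.2 mL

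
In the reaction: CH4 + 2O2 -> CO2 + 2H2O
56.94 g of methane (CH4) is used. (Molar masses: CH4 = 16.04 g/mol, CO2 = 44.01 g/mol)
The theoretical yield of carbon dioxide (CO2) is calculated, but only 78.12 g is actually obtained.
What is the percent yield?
Moles of CH4 = 56.94 g ÷ 16.04 g/mol = 3.54988 mol
Mole ratio: 1 mol CO2 / 1 mol CH4
Moles of CO2 = 3.54988 × (1/1) = 3.54988 mol
Theoretical yield = 3.54988 mol × 44.01 g/mol = 156.23 g
Actual yield = 78.12 g
Percent yield = (78.12 / 156.23) × 100% = 50.0%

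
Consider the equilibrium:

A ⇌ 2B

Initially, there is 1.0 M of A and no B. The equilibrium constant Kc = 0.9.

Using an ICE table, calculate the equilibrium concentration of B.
[B] = 0.750 M

ICE: [A] = 1.0 − x, [B] = 2x.
Kc = (2x)²/(1.0 − x) = 0.9 ⇒ 4x² + 0.9x − 0.9 = 0.
x = (−0.9 + √(0.9² + 4·4·0.9))/(2·4) = (−0.9 + √15.21)/8 = 0.375.
[B] = 2x = 0.750 M.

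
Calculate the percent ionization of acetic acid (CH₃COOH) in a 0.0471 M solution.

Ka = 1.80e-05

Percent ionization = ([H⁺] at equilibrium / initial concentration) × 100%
Percent ionization = 1.94%

Let x = [H⁺]. Ka = x²/(C - x) ⇒ x² + (1.80e-05)x - (1.80e-05)(0.0471) = 0. x = 9.1180e-04. Percent = (9.1180e-04/0.0471) × 100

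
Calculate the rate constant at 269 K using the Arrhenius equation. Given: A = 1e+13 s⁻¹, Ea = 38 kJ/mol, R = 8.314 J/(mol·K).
4.18e+05 s⁻¹

k = A·exp(-Ea/(R·T)) = 1e+13·exp(-38000/(8.314·269)) = 1e+13·exp(-16.9911) = 1e+13·4.1770e-08 = 4.18e+05 s⁻¹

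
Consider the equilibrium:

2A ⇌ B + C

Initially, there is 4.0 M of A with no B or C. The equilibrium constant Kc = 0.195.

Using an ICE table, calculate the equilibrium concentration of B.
[B] = 0.938 M

ICE: [A] = 4.0 − 2x, [B] = [C] = x.
Kc = x²/(4.0 − 2x)² = 0.195 ⇒ √Kc = x/(4.0 − 2x).
x = √0.195·4.0/(1 + 2√0.195) = 0.44159·4.0/1.8832 = 0.93796.
[B] = x = 0.938 M.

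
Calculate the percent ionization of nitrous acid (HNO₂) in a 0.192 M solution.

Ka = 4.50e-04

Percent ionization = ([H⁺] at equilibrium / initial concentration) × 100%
Percent ionization = 4.73%

Let x = [H⁺]. Ka = x²/(C - x) ⇒ x² + (4.50e-04)x - (4.50e-04)(0.192) = 0. x = 9.0729e-03. Percent = (9.0729e-03/0.192) × 100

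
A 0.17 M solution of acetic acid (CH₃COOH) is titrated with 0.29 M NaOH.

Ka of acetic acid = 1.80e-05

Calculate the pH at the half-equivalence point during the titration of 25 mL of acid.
pH = pKa = 4.74

At the half-equivalence point, [HA] = [A⁻], so by Henderson–Hasselbalch pH = pKa + log(1) = pKa.
pKa = −log(1.80e-05) = 4.74.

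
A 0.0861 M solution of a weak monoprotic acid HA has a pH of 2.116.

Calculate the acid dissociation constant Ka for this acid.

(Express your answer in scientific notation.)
K_a = 7.47e-04

[H⁺] = 10^(−pH) = 10^(−2.116) = 7.656e-03 M. For HA ⇌ H⁺ + A⁻, Ka = x²/(C − x) = (7.656e-03)²/(0.0861 − 7.656e-03) = 7.47e-04.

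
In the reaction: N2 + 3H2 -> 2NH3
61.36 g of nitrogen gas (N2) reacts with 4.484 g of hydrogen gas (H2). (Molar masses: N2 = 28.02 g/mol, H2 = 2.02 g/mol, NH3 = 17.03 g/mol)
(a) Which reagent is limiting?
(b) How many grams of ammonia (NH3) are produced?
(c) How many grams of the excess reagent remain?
(a) H2, (b) 25.2 g, (c) 40.63 g

Moles of N2 = 61.36 g ÷ 28.02 g/mol = 2.18986 mol
Moles of H2 = 4.484 g ÷ 2.02 g/mol = 2.2198 mol
Moles ÷ coefficient: N2: 2.18986/1 = 2.19, H2: 2.2198/3 = 0.7399
(a) H2 has the smaller value, so H2 is the limiting reagent.
(b) Moles of NH3 = 2.2198 mol H2 × (2/3) = 1.47987 mol; mass = 1.47987 mol × 17.03 g/mol = 25.2 g
(c) N2 consumed = 2.2198 × (1/3) = 0.739934 mol; remaining = 2.18986 − 0.739934 = 1.44993 mol; mass = 1.44993 mol × 28.02 g/mol = 40.63 g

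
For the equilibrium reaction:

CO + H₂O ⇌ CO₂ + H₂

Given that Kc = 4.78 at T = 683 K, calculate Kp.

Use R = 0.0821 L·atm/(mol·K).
K_p = 4.7800

Δn = (moles gaseous products) − (moles gaseous reactants) = 0
T = 683 K; RT = 0.0821 × 683 = 56.0743
Kp = Kc·(RT)^Δn = 4.78 × (56.0743)^0 = 4.78 × 1 = 4.7800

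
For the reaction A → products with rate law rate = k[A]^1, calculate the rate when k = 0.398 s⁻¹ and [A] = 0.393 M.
0.1564 M/s

rate = k·[A]^1 = 0.398·(0.393)^1 = 0.398·0.393 = 0.1564 M/s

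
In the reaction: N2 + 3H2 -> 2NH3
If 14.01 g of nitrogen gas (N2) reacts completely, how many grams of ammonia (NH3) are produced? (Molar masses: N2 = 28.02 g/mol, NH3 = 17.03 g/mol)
Moles of N2 = 14.01 g ÷ 28.02 g/mol = 0.5 mol
Mole ratio: 2 mol NH3 / 1 mol N2
Moles of NH3 = 0.5 × (2/1) = 1 mol
Mass of NH3 = 1 mol × 17.03 g/mol = 17.03 g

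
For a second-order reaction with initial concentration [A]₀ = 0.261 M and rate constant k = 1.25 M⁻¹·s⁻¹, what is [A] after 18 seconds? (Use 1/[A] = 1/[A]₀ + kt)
0.0380 M

1/[A] = 1/[A]₀ + k·t = 1/0.261 + (1.25)·(18) = 3.8314 + 22.5000 = 26.3314
[A] = 1/26.3314 = 0.0380 M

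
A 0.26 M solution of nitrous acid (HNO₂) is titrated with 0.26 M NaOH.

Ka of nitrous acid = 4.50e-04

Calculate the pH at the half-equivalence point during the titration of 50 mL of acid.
pH = pKa = 3.35

At the half-equivalence point, [HA] = [A⁻], so by Henderson–Hasselbalch pH = pKa + log(1) = pKa.
pKa = −log(4.50e-04) = 3.35.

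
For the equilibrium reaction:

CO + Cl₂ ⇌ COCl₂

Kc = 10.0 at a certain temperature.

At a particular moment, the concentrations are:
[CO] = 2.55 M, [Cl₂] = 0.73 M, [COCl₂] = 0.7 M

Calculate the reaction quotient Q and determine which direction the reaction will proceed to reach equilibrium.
Q = 0.376, Q < K, reaction proceeds forward (toward products)

Q = ([COCl₂]) / ([CO] × [Cl₂])
  = ((0.7)) / ((2.55)·(0.73)) = 0.7/1.8615 = 0.376
Since Q = 0.376 < Kc = 10.0, the reaction proceeds forward (toward products) to reach equilibrium.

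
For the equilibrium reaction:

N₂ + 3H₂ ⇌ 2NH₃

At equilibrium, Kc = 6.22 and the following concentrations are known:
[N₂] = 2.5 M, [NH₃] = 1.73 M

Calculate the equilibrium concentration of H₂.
[H₂] = 0.5774 M

Kc = ([NH₃]^2) / ([N₂] × [H₂]^3) = 6.22
[H₂]^3 = (product terms)/(Kc · other reactant terms) = 2.9929 / (6.22 · 2.5) = 0.19247
[H₂] = (0.19247)^(1/3) = 0.5774 M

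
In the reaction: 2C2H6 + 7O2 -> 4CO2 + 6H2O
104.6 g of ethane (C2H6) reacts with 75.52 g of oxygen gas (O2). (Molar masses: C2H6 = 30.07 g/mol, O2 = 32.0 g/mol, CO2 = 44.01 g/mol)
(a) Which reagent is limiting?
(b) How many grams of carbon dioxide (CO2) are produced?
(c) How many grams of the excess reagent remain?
(a) O2, (b) 59.35 g, (c) 84.32 g

Moles of C2H6 = 104.6 g ÷ 30.07 g/mol = 3.47855 mol
Moles of O2 = 75.52 g ÷ 32.0 g/mol = 2.36 mol
Moles ÷ coefficient: C2H6: 3.47855/2 = 1.739, O2: 2.36/7 = 0.3371
(a) O2 has the smaller value, so O2 is the limiting reagent.
(b) Moles of CO2 = 2.36 mol O2 × (4/7) = 1.34857 mol; mass = 1.34857 mol × 44.01 g/mol = 59.35 g
(c) C2H6 consumed = 2.36 × (2/7) = 0.674286 mol; remaining = 3.47855 − 0.674286 = 2.80426 mol; mass = 2.80426 mol × 30.07 g/mol = 84.32 g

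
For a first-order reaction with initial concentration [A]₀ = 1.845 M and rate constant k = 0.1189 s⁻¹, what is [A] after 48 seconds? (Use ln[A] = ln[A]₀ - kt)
0.0061 M

ln[A] = ln[A]₀ - k·t = ln(1.845) - (0.1189)·(48) = 0.6125 - 5.7072 = -5.0947
[A] = e^(-5.0947) = 0.0061 M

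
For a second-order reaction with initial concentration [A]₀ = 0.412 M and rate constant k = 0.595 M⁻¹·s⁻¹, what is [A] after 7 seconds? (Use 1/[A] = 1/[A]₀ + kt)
0.1517 M

1/[A] = 1/[A]₀ + k·t = 1/0.412 + (0.595)·(7) = 2.4272 + 4.1650 = 6.5922
[A] = 1/6.5922 = 0.1517 M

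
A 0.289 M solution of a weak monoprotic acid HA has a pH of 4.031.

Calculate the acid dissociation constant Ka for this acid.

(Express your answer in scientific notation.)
K_a = 3.00e-08

[H⁺] = 10^(−pH) = 10^(−4.031) = 9.311e-05 M. For HA ⇌ H⁺ + A⁻, Ka = x²/(C − x) = (9.311e-05)²/(0.289 − 9.311e-05) = 3.00e-08.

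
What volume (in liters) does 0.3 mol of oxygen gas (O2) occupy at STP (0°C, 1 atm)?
At STP, 1 mol of gas occupies 22.4 L
Volume = 0.3 mol × 22.4 L/mol = 6.72 L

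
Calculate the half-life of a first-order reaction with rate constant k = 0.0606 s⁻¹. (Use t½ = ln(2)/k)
11.44 s

t½ = ln(2)/k = 0.6931/0.0606 = 11.44 s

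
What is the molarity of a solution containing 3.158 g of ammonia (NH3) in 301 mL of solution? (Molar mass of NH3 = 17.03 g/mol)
Moles of NH3 = 3.158 g ÷ 17.03 g/mol = 0.185437 mol
Volume = 301 mL = 0.301 L
Molarity = 0.185437 mol ÷ 0.301 L = 0.6161 M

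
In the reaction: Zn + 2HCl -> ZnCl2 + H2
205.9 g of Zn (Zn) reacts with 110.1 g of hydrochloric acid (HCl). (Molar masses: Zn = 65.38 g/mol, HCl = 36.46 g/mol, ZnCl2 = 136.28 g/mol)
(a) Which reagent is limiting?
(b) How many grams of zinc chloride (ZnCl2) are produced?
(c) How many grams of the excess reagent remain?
(a) HCl, (b) 205.8 g, (c) 107.2 g

Moles of Zn = 205.9 g ÷ 65.38 g/mol = 3.14928 mol
Moles of HCl = 110.1 g ÷ 36.46 g/mol = 3.01975 mol
Moles ÷ coefficient: Zn: 3.14928/1 = 3.149, HCl: 3.01975/2 = 1.51
(a) HCl has the smaller value, so HCl is the limiting reagent.
(b) Moles of ZnCl2 = 3.01975 mol HCl × (1/2) = 1.50987 mol; mass = 1.50987 mol × 136.28 g/mol = 205.8 g
(c) Zn consumed = 3.01975 × (1/2) = 1.50987 mol; remaining = 3.14928 − 1.50987 = 1.63941 mol; mass = 1.63941 mol × 65.38 g/mol = 107.2 g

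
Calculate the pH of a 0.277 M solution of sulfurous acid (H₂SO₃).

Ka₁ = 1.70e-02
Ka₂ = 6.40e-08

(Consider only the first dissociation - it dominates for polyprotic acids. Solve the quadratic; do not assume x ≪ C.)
pH = 1.22

x² + Ka₁·x − Ka₁·C = 0 with Ka₁ = 1.70e-02, C = 0.277.
x = (−Ka₁ + √(Ka₁² + 4·Ka₁·C))/2 = 6.0647e-02 M, so pH = 1.22.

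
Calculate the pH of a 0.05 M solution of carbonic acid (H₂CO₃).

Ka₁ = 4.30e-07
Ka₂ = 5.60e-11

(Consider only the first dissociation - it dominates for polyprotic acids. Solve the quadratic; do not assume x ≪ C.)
pH = 3.83

x² + Ka₁·x − Ka₁·C = 0 with Ka₁ = 4.30e-07, C = 0.05.
x = (−Ka₁ + √(Ka₁² + 4·Ka₁·C))/2 = 1.4641e-04 M, so pH = 3.83.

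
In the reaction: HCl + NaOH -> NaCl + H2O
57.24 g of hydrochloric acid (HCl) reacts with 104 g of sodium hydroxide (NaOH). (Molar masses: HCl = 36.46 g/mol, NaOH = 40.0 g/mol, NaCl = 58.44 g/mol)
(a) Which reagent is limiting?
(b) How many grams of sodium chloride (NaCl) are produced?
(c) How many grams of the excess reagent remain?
(a) HCl, (b) 91.75 g, (c) 41.2 g

Moles of HCl = 57.24 g ÷ 36.46 g/mol = 1.56994 mol
Moles of NaOH = 104 g ÷ 40.0 g/mol = 2.6 mol
Moles ÷ coefficient: HCl: 1.56994/1 = 1.57, NaOH: 2.6/1 = 2.6
(a) HCl has the smaller value, so HCl is the limiting reagent.
(b) Moles of NaCl = 1.56994 mol HCl × (1/1) = 1.56994 mol; mass = 1.56994 mol × 58.44 g/mol = 91.75 g
(c) NaOH consumed = 1.56994 × (1/1) = 1.56994 mol; remaining = 2.6 − 1.56994 = 1.03006 mol; mass = 1.03006 mol × 40.0 g/mol = 41.2 g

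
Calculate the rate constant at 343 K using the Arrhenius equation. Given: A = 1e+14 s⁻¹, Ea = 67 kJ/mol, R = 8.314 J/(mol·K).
6.26e+03 s⁻¹

k = A·exp(-Ea/(R·T)) = 1e+14·exp(-67000/(8.314·343)) = 1e+14·exp(-23.4947) = 1e+14·6.2570e-11 = 6.26e+03 s⁻¹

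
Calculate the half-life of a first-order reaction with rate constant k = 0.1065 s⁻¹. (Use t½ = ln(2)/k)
6.51 s

t½ = ln(2)/k = 0.6931/0.1065 = 6.51 s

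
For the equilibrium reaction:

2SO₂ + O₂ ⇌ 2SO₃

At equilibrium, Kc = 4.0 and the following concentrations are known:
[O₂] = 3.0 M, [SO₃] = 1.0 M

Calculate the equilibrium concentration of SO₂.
[SO₂] = 0.2887 M

Kc = ([SO₃]^2) / ([SO₂]^2 × [O₂]) = 4.0
[SO₂]^2 = (product terms)/(Kc · other reactant terms) = 1 / (4.0 · 3) = 0.083333
[SO₂] = (0.083333)^(1/2) = 0.2887 M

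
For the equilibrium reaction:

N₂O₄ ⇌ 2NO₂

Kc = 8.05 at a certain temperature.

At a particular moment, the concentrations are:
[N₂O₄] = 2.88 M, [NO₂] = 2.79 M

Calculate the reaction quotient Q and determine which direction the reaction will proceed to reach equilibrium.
Q = 2.703, Q < K, reaction proceeds forward (toward products)

Q = ([NO₂]^2) / ([N₂O₄])
  = ((2.79)^2) / ((2.88)) = 7.7841/2.88 = 2.703
Since Q = 2.703 < Kc = 8.05, the reaction proceeds forward (toward products) to reach equilibrium.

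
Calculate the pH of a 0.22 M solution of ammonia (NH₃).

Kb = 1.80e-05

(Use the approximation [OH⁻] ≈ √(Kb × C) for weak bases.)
pH = 11.30

[OH⁻] = √(Kb × C) = √(1.80e-05 × 0.22) = 1.9900e-03. pOH = 2.70, pH = 14 - pOH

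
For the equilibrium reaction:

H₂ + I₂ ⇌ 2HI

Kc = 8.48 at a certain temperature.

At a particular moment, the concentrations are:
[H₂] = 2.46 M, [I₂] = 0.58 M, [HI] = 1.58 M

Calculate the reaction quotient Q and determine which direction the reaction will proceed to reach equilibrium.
Q = 1.750, Q < K, reaction proceeds forward (toward products)

Q = ([HI]^2) / ([H₂] × [I₂])
  = ((1.58)^2) / ((2.46)·(0.58)) = 2.4964/1.4268 = 1.75
Since Q = 1.75 < Kc = 8.48, the reaction proceeds forward (toward products) to reach equilibrium.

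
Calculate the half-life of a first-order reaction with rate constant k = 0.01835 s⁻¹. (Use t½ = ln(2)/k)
37.77 s

t½ = ln(2)/k = 0.6931/0.01835 = 37.77 s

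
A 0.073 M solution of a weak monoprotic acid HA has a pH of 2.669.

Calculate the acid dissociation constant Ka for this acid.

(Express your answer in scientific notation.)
K_a = 6.48e-05

[H⁺] = 10^(−pH) = 10^(−2.669) = 2.143e-03 M. For HA ⇌ H⁺ + A⁻, Ka = x²/(C − x) = (2.143e-03)²/(0.073 − 2.143e-03) = 6.48e-05.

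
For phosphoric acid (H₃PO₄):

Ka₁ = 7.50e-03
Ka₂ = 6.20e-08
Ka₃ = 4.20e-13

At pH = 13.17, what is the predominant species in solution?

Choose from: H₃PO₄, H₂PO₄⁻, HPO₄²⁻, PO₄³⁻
PO₄³⁻

pKa1 = 2.12, pKa2 = 7.21, pKa3 = 12.38. Each pKa is the crossover between adjacent species; pH = 13.17 lies in the region where PO₄³⁻ predominates.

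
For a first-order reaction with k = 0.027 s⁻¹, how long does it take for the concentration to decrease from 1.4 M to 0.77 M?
22.14 s

From ln[A] = ln[A]₀ - k·t: t = ln([A]₀/[A])/k = ln(1.4/0.77)/0.027 = ln(1.8182)/0.027 = 0.5978/0.027 = 22.14 s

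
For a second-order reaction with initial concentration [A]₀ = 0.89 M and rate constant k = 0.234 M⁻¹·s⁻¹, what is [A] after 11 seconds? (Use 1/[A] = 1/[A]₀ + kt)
0.2704 M

1/[A] = 1/[A]₀ + k·t = 1/0.89 + (0.234)·(11) = 1.1236 + 2.5740 = 3.6976
[A] = 1/3.6976 = 0.2704 M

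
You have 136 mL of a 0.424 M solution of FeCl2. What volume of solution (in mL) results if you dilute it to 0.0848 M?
Using M₁V₁ = M₂V₂:
0.424 × 136 = 0.0848 × V₂
V₂ = (0.424 × 136) / 0.0848 = 680 mL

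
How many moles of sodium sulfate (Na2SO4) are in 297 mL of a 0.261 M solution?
Moles = Molarity × Volume (L)
Moles = 0.261 M × 0.297 L = 0.07752 mol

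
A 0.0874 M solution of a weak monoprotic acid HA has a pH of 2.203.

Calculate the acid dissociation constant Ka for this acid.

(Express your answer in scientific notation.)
K_a = 4.84e-04

[H⁺] = 10^(−pH) = 10^(−2.203) = 6.266e-03 M. For HA ⇌ H⁺ + A⁻, Ka = x²/(C − x) = (6.266e-03)²/(0.0874 − 6.266e-03) = 4.84e-04.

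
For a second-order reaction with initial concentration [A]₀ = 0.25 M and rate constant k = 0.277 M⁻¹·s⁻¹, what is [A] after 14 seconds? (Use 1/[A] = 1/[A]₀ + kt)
0.1269 M

1/[A] = 1/[A]₀ + k·t = 1/0.25 + (0.277)·(14) = 4.0000 + 3.8780 = 7.8780
[A] = 1/7.8780 = 0.1269 M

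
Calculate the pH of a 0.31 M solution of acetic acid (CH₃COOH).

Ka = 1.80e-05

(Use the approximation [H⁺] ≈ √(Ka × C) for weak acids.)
pH = 2.63

[H⁺] = √(Ka × C) = √(1.80e-05 × 0.31) = 2.3622e-03. pH = -log(2.3622e-03)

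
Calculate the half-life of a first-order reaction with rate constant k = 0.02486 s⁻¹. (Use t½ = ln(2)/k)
27.88 s

t½ = ln(2)/k = 0.6931/0.02486 = 27.88 s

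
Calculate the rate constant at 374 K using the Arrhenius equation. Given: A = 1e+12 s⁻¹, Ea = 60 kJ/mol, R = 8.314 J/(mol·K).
4.17e+03 s⁻¹

k = A·exp(-Ea/(R·T)) = 1e+12·exp(-60000/(8.314·374)) = 1e+12·exp(-19.2961) = 1e+12·4.1669e-09 = 4.17e+03 s⁻¹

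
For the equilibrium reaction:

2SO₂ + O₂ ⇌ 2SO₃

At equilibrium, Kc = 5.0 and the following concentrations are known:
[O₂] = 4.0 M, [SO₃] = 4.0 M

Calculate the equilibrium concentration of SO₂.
[SO₂] = 0.8944 M

Kc = ([SO₃]^2) / ([SO₂]^2 × [O₂]) = 5.0
[SO₂]^2 = (product terms)/(Kc · other reactant terms) = 16 / (5.0 · 4) = 0.8
[SO₂] = (0.8)^(1/2) = 0.8944 M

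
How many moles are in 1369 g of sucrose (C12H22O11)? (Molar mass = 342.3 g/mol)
Moles = 1369 g ÷ 342.3 g/mol = 3.999 mol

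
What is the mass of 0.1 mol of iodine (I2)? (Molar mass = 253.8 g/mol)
Mass = 0.1 mol × 253.8 g/mol = 25.38 g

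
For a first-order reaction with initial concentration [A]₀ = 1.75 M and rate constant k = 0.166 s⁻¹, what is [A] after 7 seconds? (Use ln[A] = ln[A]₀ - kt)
0.5475 M

ln[A] = ln[A]₀ - k·t = ln(1.75) - (0.166)·(7) = 0.5596 - 1.1620 = -0.6024
[A] = e^(-0.6024) = 0.5475 M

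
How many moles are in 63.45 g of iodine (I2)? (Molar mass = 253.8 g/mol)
Moles = 63.45 g ÷ 253.8 g/mol = 0.25 mol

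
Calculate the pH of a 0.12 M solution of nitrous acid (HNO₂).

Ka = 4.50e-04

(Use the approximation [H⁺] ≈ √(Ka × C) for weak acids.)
pH = 2.13

[H⁺] = √(Ka × C) = √(4.50e-04 × 0.12) = 7.3485e-03. pH = -log(7.3485e-03)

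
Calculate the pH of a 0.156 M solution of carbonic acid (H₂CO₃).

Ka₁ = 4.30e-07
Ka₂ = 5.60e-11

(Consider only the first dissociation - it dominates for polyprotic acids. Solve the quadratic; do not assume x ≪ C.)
pH = 3.59

x² + Ka₁·x − Ka₁·C = 0 with Ka₁ = 4.30e-07, C = 0.156.
x = (−Ka₁ + √(Ka₁² + 4·Ka₁·C))/2 = 2.5878e-04 M, so pH = 3.59.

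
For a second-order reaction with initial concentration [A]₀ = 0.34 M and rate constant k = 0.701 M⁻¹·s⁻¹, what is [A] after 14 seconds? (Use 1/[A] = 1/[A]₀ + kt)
0.0784 M

1/[A] = 1/[A]₀ + k·t = 1/0.34 + (0.701)·(14) = 2.9412 + 9.8140 = 12.7552
[A] = 1/12.7552 = 0.0784 M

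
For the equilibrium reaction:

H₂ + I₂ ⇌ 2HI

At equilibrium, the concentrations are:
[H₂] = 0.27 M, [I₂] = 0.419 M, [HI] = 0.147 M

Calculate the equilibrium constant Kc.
K_c = 0.1910

Kc = ([HI]^2) / ([H₂] × [I₂])
   = ((0.147)^2) / ((0.27)·(0.419))
   = 0.021609 / 0.11313 = 0.1910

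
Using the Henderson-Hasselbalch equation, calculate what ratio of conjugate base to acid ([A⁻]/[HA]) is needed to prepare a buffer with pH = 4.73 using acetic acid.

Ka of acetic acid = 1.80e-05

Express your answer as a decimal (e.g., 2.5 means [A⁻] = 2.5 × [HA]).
[A⁻]/[HA] = 0.967

pKa = −log(1.80e-05) = 4.7447. pH = pKa + log([A⁻]/[HA]). 4.73 = 4.7447 + log(ratio). log(ratio) = 4.73 − 4.7447 = -0.0147. ratio = 10^(-0.0147) = 0.967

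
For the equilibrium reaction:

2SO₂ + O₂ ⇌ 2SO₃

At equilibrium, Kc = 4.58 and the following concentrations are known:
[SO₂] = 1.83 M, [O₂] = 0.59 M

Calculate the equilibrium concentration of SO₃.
[SO₃] = 3.0082 M

Kc = ([SO₃]^2) / ([SO₂]^2 × [O₂]) = 4.58
[SO₃]^2 = Kc · (reactant terms)/(other product terms) = 4.58 · 1.9759 / 1 = 9.0494
[SO₃] = (9.0494)^(1/2) = 3.0082 M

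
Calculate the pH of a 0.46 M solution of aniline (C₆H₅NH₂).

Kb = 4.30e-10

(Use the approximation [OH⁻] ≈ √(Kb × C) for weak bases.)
pH = 9.15

[OH⁻] = √(Kb × C) = √(4.30e-10 × 0.46) = 1.4064e-05. pOH = 4.85, pH = 14 - pOH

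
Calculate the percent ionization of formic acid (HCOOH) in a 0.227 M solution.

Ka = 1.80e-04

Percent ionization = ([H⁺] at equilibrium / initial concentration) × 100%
Percent ionization = 2.78%

Let x = [H⁺]. Ka = x²/(C - x) ⇒ x² + (1.80e-04)x - (1.80e-04)(0.227) = 0. x = 6.3028e-03. Percent = (6.3028e-03/0.227) × 100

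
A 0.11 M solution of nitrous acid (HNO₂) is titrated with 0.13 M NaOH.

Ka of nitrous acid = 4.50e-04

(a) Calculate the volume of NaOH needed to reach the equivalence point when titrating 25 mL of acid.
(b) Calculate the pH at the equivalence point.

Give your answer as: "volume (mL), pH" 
V = 21.2 mL, pH = 8.06

(a) At equivalence: moles acid = moles base.
moles acid = 0.11 × 0.025 = 0.00275 mol; V_NaOH = 0.00275/0.13 = 0.02115 L = 21.2 mL.
(b) At equivalence, all acid → conjugate base A⁻ at [A⁻] = 0.00275/0.04615 = 0.05958 M.
Kb = Kw/Ka = 1.0e-14/4.50e-04 = 2.222e-11; [OH⁻] = √(Kb·[A⁻]) = 1.151e-06; pOH = 5.94; pH = 14 − pOH = 8.06.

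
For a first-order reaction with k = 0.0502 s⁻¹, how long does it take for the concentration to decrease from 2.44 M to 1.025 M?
17.28 s

From ln[A] = ln[A]₀ - k·t: t = ln([A]₀/[A])/k = ln(2.44/1.025)/0.0502 = ln(2.3805)/0.0502 = 0.8673/0.0502 = 17.28 s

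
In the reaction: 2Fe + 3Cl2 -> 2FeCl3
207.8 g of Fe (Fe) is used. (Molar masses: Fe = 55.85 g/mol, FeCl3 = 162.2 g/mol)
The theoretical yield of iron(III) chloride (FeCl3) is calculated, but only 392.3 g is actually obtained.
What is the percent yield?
Moles of Fe = 207.8 g ÷ 55.85 g/mol = 3.72068 mol
Mole ratio: 2 mol FeCl3 / 2 mol Fe
Moles of FeCl3 = 3.72068 × (2/2) = 3.72068 mol
Theoretical yield = 3.72068 mol × 162.2 g/mol = 603.49 g
Actual yield = 392.3 g
Percent yield = (392.3 / 603.49) × 100% = 65.0%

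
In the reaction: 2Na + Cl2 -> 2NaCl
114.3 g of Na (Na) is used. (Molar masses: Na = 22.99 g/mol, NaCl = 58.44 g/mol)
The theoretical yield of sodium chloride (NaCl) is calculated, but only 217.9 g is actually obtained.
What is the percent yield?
Moles of Na = 114.3 g ÷ 22.99 g/mol = 4.97173 mol
Mole ratio: 2 mol NaCl / 2 mol Na
Moles of NaCl = 4.97173 × (2/2) = 4.97173 mol
Theoretical yield = 4.97173 mol × 58.44 g/mol = 290.55 g
Actual yield = 217.9 g
Percent yield = (217.9 / 290.55) × 100% = 75.0%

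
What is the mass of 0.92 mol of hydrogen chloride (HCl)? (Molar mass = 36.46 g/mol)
Mass = 0.92 mol × 36.46 g/mol = 33.54 g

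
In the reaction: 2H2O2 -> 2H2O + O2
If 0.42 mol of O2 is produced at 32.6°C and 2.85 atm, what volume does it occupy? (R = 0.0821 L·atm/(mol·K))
T = 32.6°C + 273.15 = 305.75 K
V = nRT/P = (0.42 × 0.0821 × 305.75) / 2.85
V = 3.70 L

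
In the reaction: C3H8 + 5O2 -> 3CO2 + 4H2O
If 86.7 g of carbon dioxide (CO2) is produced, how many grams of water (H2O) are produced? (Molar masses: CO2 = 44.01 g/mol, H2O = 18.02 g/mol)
Moles of CO2 = 86.7 g ÷ 44.01 g/mol = 1.97001 mol
Mole ratio: 4 mol H2O / 3 mol CO2
Moles of H2O = 1.97001 × (4/3) = 2.62668 mol
Mass of H2O = 2.62668 mol × 18.02 g/mol = 47.33 g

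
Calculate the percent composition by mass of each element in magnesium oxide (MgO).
Mg: 60.31%, O: 39.69%

Molar mass of MgO = 40.31 g/mol
% Mg = (1 × 24.31) / 40.31 × 100% = 24.31 / 40.31 × 100% = 60.31%
% O = (1 × 16.0) / 40.31 × 100% = 16 / 40.31 × 100% = 39.69%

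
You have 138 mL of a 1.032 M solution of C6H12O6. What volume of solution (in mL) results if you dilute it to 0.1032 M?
Using M₁V₁ = M₂V₂:
1.032 × 138 = 0.1032 × V₂
V₂ = (1.032 × 138) / 0.1032 = 1380 mL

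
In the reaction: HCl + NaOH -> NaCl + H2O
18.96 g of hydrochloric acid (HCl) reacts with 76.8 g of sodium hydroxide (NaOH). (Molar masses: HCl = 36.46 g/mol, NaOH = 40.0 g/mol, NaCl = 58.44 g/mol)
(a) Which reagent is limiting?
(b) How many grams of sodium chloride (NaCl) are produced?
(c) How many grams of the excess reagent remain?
(a) HCl, (b) 30.39 g, (c) 56 g

Moles of HCl = 18.96 g ÷ 36.46 g/mol = 0.520022 mol
Moles of NaOH = 76.8 g ÷ 40.0 g/mol = 1.92 mol
Moles ÷ coefficient: HCl: 0.520022/1 = 0.52, NaOH: 1.92/1 = 1.92
(a) HCl has the smaller value, so HCl is the limiting reagent.
(b) Moles of NaCl = 0.520022 mol HCl × (1/1) = 0.520022 mol; mass = 0.520022 mol × 58.44 g/mol = 30.39 g
(c) NaOH consumed = 0.520022 × (1/1) = 0.520022 mol; remaining = 1.92 − 0.520022 = 1.39998 mol; mass = 1.39998 mol × 40.0 g/mol = 56 g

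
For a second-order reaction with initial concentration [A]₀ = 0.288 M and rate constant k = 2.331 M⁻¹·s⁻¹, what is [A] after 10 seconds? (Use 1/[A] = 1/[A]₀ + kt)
0.0373 M

1/[A] = 1/[A]₀ + k·t = 1/0.288 + (2.331)·(10) = 3.4722 + 23.3100 = 26.7822
[A] = 1/26.7822 = 0.0373 M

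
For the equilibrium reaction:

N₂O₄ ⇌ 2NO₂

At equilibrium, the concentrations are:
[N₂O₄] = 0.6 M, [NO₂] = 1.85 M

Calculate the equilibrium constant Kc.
K_c = 5.7042

Kc = ([NO₂]^2) / ([N₂O₄])
   = ((1.85)^2) / ((0.6))
   = 3.4225 / 0.6 = 5.7042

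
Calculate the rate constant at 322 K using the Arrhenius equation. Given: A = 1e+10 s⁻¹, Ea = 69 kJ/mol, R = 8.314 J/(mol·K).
6.40e-02 s⁻¹

k = A·exp(-Ea/(R·T)) = 1e+10·exp(-69000/(8.314·322)) = 1e+10·exp(-25.7741) = 1e+10·6.4041e-12 = 6.40e-02 s⁻¹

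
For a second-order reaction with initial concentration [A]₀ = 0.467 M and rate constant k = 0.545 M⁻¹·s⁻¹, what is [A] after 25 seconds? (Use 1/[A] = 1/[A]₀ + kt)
0.0634 M

1/[A] = 1/[A]₀ + k·t = 1/0.467 + (0.545)·(25) = 2.1413 + 13.6250 = 15.7663
[A] = 1/15.7663 = 0.0634 M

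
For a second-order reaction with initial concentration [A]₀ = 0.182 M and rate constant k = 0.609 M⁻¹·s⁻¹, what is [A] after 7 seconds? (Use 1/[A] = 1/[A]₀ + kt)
0.1025 M

1/[A] = 1/[A]₀ + k·t = 1/0.182 + (0.609)·(7) = 5.4945 + 4.2630 = 9.7575
[A] = 1/9.7575 = 0.1025 M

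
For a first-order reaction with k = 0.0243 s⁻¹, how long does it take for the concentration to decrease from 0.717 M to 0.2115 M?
50.24 s

From ln[A] = ln[A]₀ - k·t: t = ln([A]₀/[A])/k = ln(0.717/0.2115)/0.0243 = ln(3.3901)/0.0243 = 1.2209/0.0243 = 50.24 s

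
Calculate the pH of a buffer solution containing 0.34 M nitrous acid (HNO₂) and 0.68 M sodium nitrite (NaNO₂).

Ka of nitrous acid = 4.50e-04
pH = 3.65

pKa = -log(4.50e-04) = 3.35. pH = pKa + log([A⁻]/[HA]) = 3.35 + log(0.68/0.34)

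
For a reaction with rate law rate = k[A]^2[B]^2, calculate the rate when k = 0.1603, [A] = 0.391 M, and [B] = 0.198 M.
0.0009608 M/s

rate = k·[A]^2·[B]^2 = 0.1603·(0.391)^2·(0.198)^2 = 0.1603·0.152881·0.039204 = 0.0009608 M/s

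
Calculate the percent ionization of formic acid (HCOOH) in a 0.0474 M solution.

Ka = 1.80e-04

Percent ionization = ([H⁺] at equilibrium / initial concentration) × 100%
Percent ionization = 5.98%

Let x = [H⁺]. Ka = x²/(C - x) ⇒ x² + (1.80e-04)x - (1.80e-04)(0.0474) = 0. x = 2.8323e-03. Percent = (2.8323e-03/0.0474) × 100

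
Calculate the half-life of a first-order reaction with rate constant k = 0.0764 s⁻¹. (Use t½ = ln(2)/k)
9.07 s

t½ = ln(2)/k = 0.6931/0.0764 = 9.07 s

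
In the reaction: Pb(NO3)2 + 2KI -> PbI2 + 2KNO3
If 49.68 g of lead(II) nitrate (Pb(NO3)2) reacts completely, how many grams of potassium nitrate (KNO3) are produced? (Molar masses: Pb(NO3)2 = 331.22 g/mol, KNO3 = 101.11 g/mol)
Moles of Pb(NO3)2 = 49.68 g ÷ 331.22 g/mol = 0.149991 mol
Mole ratio: 2 mol KNO3 / 1 mol Pb(NO3)2
Moles of KNO3 = 0.149991 × (2/1) = 0.299982 mol
Mass of KNO3 = 0.299982 mol × 101.11 g/mol = 30.33 g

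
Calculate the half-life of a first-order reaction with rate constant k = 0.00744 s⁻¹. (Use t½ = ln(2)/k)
93.16 s

t½ = ln(2)/k = 0.6931/0.00744 = 93.16 s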